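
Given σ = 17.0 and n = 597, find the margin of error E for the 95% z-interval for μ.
Margin of error = 1.36

Margin of error = z* · σ/√n
= 1.960 · 17.0/√597
= 1.960 · 17.0/24.4336
= 1.36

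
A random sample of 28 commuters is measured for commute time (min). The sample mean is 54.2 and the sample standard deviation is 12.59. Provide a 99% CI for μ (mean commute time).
(47.61, 60.79)

t-interval (σ unknown):
df = n - 1 = 27
t* = 2.771 for 99% confidence

Margin of error = t* · s/√n = 2.771 · 12.59/√28 = 6.59

CI: (47.61, 60.79)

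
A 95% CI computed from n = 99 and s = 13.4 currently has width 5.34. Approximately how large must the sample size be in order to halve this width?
n ≈ 396

CI width ∝ 1/√n
To reduce width by factor 2, need √n to grow by 2 → need 2² = 4 times as many samples.

Current: n = 99, width = 5.34
New: n = 396, width ≈ 2.65

Width reduced by factor of 5.34/2.65 = 2.02.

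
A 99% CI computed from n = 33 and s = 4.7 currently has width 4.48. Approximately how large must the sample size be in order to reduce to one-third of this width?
n ≈ 297

CI width ∝ 1/√n
To reduce width by factor 3, need √n to grow by 3 → need 3² = 9 times as many samples.

Current: n = 33, width = 4.48
New: n = 297, width ≈ 1.41

Width reduced by factor of 4.48/1.41 = 3.18.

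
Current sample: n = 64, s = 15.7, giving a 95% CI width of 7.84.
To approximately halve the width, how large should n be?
n ≈ 256

CI width ∝ 1/√n
To reduce width by factor 2, need √n to grow by 2 → need 2² = 4 times as many samples.

Current: n = 64, width = 7.84
New: n = 256, width ≈ 3.86

Width reduced by factor of 7.84/3.86 = 2.03.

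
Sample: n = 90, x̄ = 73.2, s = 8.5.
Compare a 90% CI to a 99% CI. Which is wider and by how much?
99% CI is wider by 1.74

df = 89
90% CI: t* = 1.662, (71.71, 74.69), width = 2 · t* · s/√n = 2.98
99% CI: t* = 2.632, (70.84, 75.56), width = 2 · t* · s/√n = 4.72

The 99% CI is wider by 4.72 - 2.98 = 1.74.
Higher confidence requires a wider interval.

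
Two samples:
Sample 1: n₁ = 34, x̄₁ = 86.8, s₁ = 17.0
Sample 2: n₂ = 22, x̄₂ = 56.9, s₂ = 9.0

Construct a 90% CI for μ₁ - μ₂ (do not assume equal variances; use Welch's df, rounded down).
(24.05, 35.75)

Difference: x̄₁ - x̄₂ = 29.90
SE = √(s₁²/n₁ + s₂²/n₂) = √(17.0²/34 + 9.0²/22) = 3.4902
df = 52.35 → 52 (Welch–Satterthwaite, rounded down)
t* = 1.675

CI: 29.90 ± 1.675 · 3.4902 = 29.90 ± 5.85 = (24.05, 35.75)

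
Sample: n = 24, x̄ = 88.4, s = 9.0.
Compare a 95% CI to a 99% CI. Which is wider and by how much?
99% CI is wider by 2.71

df = 23
95% CI: t* = 2.069, (84.60, 92.20), width = 2 · t* · s/√n = 7.60
99% CI: t* = 2.807, (83.24, 93.56), width = 2 · t* · s/√n = 10.31

The 99% CI is wider by 10.31 - 7.60 = 2.71.
Higher confidence requires a wider interval.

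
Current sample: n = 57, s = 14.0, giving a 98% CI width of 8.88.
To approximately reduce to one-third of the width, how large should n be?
n ≈ 513

CI width ∝ 1/√n
To reduce width by factor 3, need √n to grow by 3 → need 3² = 9 times as many samples.

Current: n = 57, width = 8.88
New: n = 513, width ≈ 2.89

Width reduced by factor of 8.88/2.89 = 3.07.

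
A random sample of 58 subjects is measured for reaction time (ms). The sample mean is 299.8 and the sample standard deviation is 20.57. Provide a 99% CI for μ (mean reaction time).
(292.60, 307.00)

t-interval (σ unknown):
df = n - 1 = 57
t* = 2.665 for 99% confidence

Margin of error = t* · s/√n = 2.665 · 20.57/√58 = 7.20

CI: (292.60, 307.00)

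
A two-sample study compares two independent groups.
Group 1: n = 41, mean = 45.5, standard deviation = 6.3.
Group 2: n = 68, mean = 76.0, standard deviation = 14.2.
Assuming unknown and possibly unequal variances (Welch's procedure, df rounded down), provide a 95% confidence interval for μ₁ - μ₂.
(-34.43, -26.57)

Difference: x̄₁ - x̄₂ = -30.50
SE = √(s₁²/n₁ + s₂²/n₂) = √(6.3²/41 + 14.2²/68) = 1.9833
df = 100.03 → 100 (Welch–Satterthwaite, rounded down)
t* = 1.984

CI: -30.50 ± 1.984 · 1.9833 = -30.50 ± 3.93 = (-34.43, -26.57)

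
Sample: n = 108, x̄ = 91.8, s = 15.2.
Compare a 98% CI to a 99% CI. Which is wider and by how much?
99% CI is wider by 0.76

df = 107
98% CI: t* = 2.362, (88.35, 95.25), width = 2 · t* · s/√n = 6.91
99% CI: t* = 2.623, (87.96, 95.64), width = 2 · t* · s/√n = 7.67

The 99% CI is wider by 7.67 - 6.91 = 0.76.
Higher confidence requires a wider interval.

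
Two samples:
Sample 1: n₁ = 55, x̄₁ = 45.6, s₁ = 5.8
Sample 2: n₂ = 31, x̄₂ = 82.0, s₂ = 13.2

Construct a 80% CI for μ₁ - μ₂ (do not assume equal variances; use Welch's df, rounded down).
(-39.66, -33.14)

Difference: x̄₁ - x̄₂ = -36.40
SE = √(s₁²/n₁ + s₂²/n₂) = √(5.8²/55 + 13.2²/31) = 2.4965
df = 36.64 → 36 (Welch–Satterthwaite, rounded down)
t* = 1.306

CI: -36.40 ± 1.306 · 2.4965 = -36.40 ± 3.26 = (-39.66, -33.14)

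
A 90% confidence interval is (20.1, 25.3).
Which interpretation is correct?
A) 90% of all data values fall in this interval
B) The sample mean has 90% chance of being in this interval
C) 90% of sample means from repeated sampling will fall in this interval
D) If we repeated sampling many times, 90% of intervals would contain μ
D

A) Wrong — a CI is about the parameter μ, not individual data values.
B) Wrong — x̄ is observed and sits in the interval by construction.
C) Wrong — coverage applies to intervals containing μ, not to future x̄ values.
D) Correct — this is the frequentist long-run coverage interpretation.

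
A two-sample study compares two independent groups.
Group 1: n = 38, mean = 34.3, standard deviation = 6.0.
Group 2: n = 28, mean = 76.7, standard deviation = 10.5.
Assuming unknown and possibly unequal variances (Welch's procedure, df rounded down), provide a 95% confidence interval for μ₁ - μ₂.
(-46.87, -37.93)

Difference: x̄₁ - x̄₂ = -42.40
SE = √(s₁²/n₁ + s₂²/n₂) = √(6.0²/38 + 10.5²/28) = 2.2102
df = 39.87 → 39 (Welch–Satterthwaite, rounded down)
t* = 2.023

CI: -42.40 ± 2.023 · 2.2102 = -42.40 ± 4.47 = (-46.87, -37.93)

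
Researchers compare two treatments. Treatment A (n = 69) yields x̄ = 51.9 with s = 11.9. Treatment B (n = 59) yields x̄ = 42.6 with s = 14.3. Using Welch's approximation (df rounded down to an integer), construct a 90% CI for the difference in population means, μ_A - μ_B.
(5.41, 13.19)

Difference: x̄₁ - x̄₂ = 9.30
SE = √(s₁²/n₁ + s₂²/n₂) = √(11.9²/69 + 14.3²/59) = 2.3491
df = 113.18 → 113 (Welch–Satterthwaite, rounded down)
t* = 1.658

CI: 9.30 ± 1.658 · 2.3491 = 9.30 ± 3.89 = (5.41, 13.19)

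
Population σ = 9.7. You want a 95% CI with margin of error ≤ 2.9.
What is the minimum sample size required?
n ≥ 43

For margin E ≤ 2.9:
n ≥ (z* · σ / E)²
n ≥ (1.960 · 9.7 / 2.9)²
n ≥ 42.98

Minimum n = 43 (rounding up)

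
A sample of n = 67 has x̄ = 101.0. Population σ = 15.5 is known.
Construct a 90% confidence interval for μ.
(97.88, 104.12)

z-interval (σ known):
z* = 1.645 for 90% confidence

Margin of error = z* · σ/√n = 1.645 · 15.5/√67 = 3.12

CI: (101.0 - 3.12, 101.0 + 3.12) = (97.88, 104.12)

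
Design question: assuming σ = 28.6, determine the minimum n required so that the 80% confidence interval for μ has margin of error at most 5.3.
n ≥ 48

For margin E ≤ 5.3:
n ≥ (z* · σ / E)²
n ≥ (1.282 · 28.6 / 5.3)²
n ≥ 47.86

Minimum n = 48 (rounding up)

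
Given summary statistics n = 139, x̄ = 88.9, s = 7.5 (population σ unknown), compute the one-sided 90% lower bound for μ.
μ ≥ 88.08

Lower bound (one-sided):
t* = 1.288 (one-sided for 90%)
Lower bound = x̄ - t* · s/√n = 88.9 - 1.288 · 7.5/√139 = 88.08

We are 90% confident that μ ≥ 88.08.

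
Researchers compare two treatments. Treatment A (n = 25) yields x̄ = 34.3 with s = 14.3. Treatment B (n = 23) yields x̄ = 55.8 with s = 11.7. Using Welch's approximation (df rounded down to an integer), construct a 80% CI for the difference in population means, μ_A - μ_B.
(-26.39, -16.61)

Difference: x̄₁ - x̄₂ = -21.50
SE = √(s₁²/n₁ + s₂²/n₂) = √(14.3²/25 + 11.7²/23) = 3.7592
df = 45.41 → 45 (Welch–Satterthwaite, rounded down)
t* = 1.301

CI: -21.50 ± 1.301 · 3.7592 = -21.50 ± 4.89 = (-26.39, -16.61)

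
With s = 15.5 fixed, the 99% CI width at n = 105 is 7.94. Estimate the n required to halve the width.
n ≈ 420

CI width ∝ 1/√n
To reduce width by factor 2, need √n to grow by 2 → need 2² = 4 times as many samples.

Current: n = 105, width = 7.94
New: n = 420, width ≈ 3.91

Width reduced by factor of 7.94/3.91 = 2.03.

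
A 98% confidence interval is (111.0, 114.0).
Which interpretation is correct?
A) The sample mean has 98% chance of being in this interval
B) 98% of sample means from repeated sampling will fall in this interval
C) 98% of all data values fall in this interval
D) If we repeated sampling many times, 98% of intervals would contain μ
D

A) Wrong — x̄ is observed and sits in the interval by construction.
B) Wrong — coverage applies to intervals containing μ, not to future x̄ values.
C) Wrong — a CI is about the parameter μ, not individual data values.
D) Correct — this is the frequentist long-run coverage interpretation.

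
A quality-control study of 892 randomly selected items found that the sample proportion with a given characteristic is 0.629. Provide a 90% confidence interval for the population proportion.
(0.602, 0.656)

Proportion CI:
SE = √(p̂(1-p̂)/n) = √(0.629 · 0.371 / 892) = 0.01617

z* = 1.645
Margin = z* · SE = 1.645 · 0.01617 = 0.0266

CI: 0.629 ± 0.0266 = (0.602, 0.656)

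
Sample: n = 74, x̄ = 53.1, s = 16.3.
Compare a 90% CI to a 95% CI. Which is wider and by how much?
95% CI is wider by 1.24

df = 73
90% CI: t* = 1.666, (49.94, 56.26), width = 2 · t* · s/√n = 6.31
95% CI: t* = 1.993, (49.32, 56.88), width = 2 · t* · s/√n = 7.55

The 95% CI is wider by 7.55 - 6.31 = 1.24.
Higher confidence requires a wider interval.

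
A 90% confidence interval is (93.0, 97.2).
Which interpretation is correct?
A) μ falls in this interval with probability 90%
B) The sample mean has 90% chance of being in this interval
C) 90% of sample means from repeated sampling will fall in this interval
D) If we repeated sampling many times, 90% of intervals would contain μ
D

A) Wrong — μ is fixed; the randomness lives in the interval, not in μ.
B) Wrong — x̄ is observed and sits in the interval by construction.
C) Wrong — coverage applies to intervals containing μ, not to future x̄ values.
D) Correct — this is the frequentist long-run coverage interpretation.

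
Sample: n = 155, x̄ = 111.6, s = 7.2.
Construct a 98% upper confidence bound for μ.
μ ≤ 112.80

Upper bound (one-sided):
t* = 2.071 (one-sided for 98%)
Upper bound = x̄ + t* · s/√n = 111.6 + 2.071 · 7.2/√155 = 112.80

We are 98% confident that μ ≤ 112.80.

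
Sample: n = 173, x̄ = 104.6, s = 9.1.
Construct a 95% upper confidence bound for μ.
μ ≤ 105.74

Upper bound (one-sided):
t* = 1.654 (one-sided for 95%)
Upper bound = x̄ + t* · s/√n = 104.6 + 1.654 · 9.1/√173 = 105.74

We are 95% confident that μ ≤ 105.74.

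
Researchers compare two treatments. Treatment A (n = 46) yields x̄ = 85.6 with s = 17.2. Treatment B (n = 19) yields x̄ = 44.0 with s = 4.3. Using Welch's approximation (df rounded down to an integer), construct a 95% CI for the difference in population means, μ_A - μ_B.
(36.15, 47.05)

Difference: x̄₁ - x̄₂ = 41.60
SE = √(s₁²/n₁ + s₂²/n₂) = √(17.2²/46 + 4.3²/19) = 2.7211
df = 56.42 → 56 (Welch–Satterthwaite, rounded down)
t* = 2.003

CI: 41.60 ± 2.003 · 2.7211 = 41.60 ± 5.45 = (36.15, 47.05)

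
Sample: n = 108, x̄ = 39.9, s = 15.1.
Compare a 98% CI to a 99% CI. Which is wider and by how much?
99% CI is wider by 0.76

df = 107
98% CI: t* = 2.362, (36.47, 43.33), width = 2 · t* · s/√n = 6.86
99% CI: t* = 2.623, (36.09, 43.71), width = 2 · t* · s/√n = 7.62

The 99% CI is wider by 7.62 - 6.86 = 0.76.
Higher confidence requires a wider interval.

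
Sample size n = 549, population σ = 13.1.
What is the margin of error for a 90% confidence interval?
Margin of error = 0.92

Margin of error = z* · σ/√n
= 1.645 · 13.1/√549
= 1.645 · 13.1/23.4307
= 0.92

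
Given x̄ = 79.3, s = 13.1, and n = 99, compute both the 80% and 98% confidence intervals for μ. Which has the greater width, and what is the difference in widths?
98% CI is wider by 2.83

df = 98
80% CI: t* = 1.290, (77.60, 81.00), width = 2 · t* · s/√n = 3.40
98% CI: t* = 2.365, (76.19, 82.41), width = 2 · t* · s/√n = 6.23

The 98% CI is wider by 6.23 - 3.40 = 2.83.
Higher confidence requires a wider interval.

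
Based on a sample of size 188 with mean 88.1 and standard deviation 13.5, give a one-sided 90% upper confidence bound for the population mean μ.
μ ≤ 89.37

Upper bound (one-sided):
t* = 1.286 (one-sided for 90%)
Upper bound = x̄ + t* · s/√n = 88.1 + 1.286 · 13.5/√188 = 89.37

We are 90% confident that μ ≤ 89.37.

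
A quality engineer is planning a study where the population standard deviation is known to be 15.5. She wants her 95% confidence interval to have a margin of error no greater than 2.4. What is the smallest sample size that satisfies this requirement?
n ≥ 161

For margin E ≤ 2.4:
n ≥ (z* · σ / E)²
n ≥ (1.960 · 15.5 / 2.4)²
n ≥ 160.23

Minimum n = 161 (rounding up)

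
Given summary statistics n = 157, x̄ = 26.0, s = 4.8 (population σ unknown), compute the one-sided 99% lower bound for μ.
μ ≥ 25.10

Lower bound (one-sided):
t* = 2.350 (one-sided for 99%)
Lower bound = x̄ - t* · s/√n = 26.0 - 2.350 · 4.8/√157 = 25.10

We are 99% confident that μ ≥ 25.10.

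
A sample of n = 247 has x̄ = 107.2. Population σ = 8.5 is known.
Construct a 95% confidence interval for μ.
(106.14, 108.26)

z-interval (σ known):
z* = 1.960 for 95% confidence

Margin of error = z* · σ/√n = 1.960 · 8.5/√247 = 1.06

CI: (107.2 - 1.06, 107.2 + 1.06) = (106.14, 108.26)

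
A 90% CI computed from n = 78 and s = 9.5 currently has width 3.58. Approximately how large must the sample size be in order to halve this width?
n ≈ 312

CI width ∝ 1/√n
To reduce width by factor 2, need √n to grow by 2 → need 2² = 4 times as many samples.

Current: n = 78, width = 3.58
New: n = 312, width ≈ 1.77

Width reduced by factor of 3.58/1.77 = 2.02.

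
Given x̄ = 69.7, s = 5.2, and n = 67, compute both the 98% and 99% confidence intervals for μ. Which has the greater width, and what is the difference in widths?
99% CI is wider by 0.34

df = 66
98% CI: t* = 2.384, (68.19, 71.21), width = 2 · t* · s/√n = 3.03
99% CI: t* = 2.652, (68.02, 71.38), width = 2 · t* · s/√n = 3.37

The 99% CI is wider by 3.37 - 3.03 = 0.34.
Higher confidence requires a wider interval.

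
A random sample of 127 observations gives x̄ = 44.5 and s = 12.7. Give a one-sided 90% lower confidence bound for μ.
μ ≥ 43.05

Lower bound (one-sided):
t* = 1.288 (one-sided for 90%)
Lower bound = x̄ - t* · s/√n = 44.5 - 1.288 · 12.7/√127 = 43.05

We are 90% confident that μ ≥ 43.05.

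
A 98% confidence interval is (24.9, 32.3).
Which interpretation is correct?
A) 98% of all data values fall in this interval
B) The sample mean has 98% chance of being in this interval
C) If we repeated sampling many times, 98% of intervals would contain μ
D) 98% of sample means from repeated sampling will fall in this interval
C

A) Wrong — a CI is about the parameter μ, not individual data values.
B) Wrong — x̄ is observed and sits in the interval by construction.
C) Correct — this is the frequentist long-run coverage interpretation.
D) Wrong — coverage applies to intervals containing μ, not to future x̄ values.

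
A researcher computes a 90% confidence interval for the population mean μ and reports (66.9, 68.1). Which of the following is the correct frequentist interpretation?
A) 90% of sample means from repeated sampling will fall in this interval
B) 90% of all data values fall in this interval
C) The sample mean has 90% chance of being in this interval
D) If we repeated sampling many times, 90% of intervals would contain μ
D

A) Wrong — coverage applies to intervals containing μ, not to future x̄ values.
B) Wrong — a CI is about the parameter μ, not individual data values.
C) Wrong — x̄ is observed and sits in the interval by construction.
D) Correct — this is the frequentist long-run coverage interpretation.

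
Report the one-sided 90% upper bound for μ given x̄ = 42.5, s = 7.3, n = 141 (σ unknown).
μ ≤ 43.29

Upper bound (one-sided):
t* = 1.288 (one-sided for 90%)
Upper bound = x̄ + t* · s/√n = 42.5 + 1.288 · 7.3/√141 = 43.29

We are 90% confident that μ ≤ 43.29.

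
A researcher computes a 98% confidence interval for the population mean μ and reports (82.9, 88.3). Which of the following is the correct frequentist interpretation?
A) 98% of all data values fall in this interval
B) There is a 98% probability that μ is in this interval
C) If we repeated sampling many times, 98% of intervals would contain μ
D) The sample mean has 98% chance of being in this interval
C

A) Wrong — a CI is about the parameter μ, not individual data values.
B) Wrong — μ is fixed; the randomness lives in the interval, not in μ.
C) Correct — this is the frequentist long-run coverage interpretation.
D) Wrong — x̄ is observed and sits in the interval by construction.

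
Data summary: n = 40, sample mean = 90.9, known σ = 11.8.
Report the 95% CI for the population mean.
(87.24, 94.56)

z-interval (σ known):
z* = 1.960 for 95% confidence

Margin of error = z* · σ/√n = 1.960 · 11.8/√40 = 3.66

CI: (90.9 - 3.66, 90.9 + 3.66) = (87.24, 94.56)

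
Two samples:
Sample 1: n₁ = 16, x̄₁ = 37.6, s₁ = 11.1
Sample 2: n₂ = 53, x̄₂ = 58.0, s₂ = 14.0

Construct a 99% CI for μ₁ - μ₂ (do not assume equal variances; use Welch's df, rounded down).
(-29.68, -11.12)

Difference: x̄₁ - x̄₂ = -20.40
SE = √(s₁²/n₁ + s₂²/n₂) = √(11.1²/16 + 14.0²/53) = 3.3762
df = 30.82 → 30 (Welch–Satterthwaite, rounded down)
t* = 2.750

CI: -20.40 ± 2.750 · 3.3762 = -20.40 ± 9.28 = (-29.68, -11.12)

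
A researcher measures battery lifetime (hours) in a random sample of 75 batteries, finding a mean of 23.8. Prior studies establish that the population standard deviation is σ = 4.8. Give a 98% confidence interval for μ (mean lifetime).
(22.51, 25.09)

z-interval (σ known):
z* = 2.326 for 98% confidence

Margin of error = z* · σ/√n = 2.326 · 4.8/√75 = 1.29

CI: (23.8 - 1.29, 23.8 + 1.29) = (22.51, 25.09)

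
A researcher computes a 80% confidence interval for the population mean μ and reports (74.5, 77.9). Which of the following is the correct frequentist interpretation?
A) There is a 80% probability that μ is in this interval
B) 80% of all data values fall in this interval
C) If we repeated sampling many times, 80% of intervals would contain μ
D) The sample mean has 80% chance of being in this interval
C

A) Wrong — μ is fixed; the randomness lives in the interval, not in μ.
B) Wrong — a CI is about the parameter μ, not individual data values.
C) Correct — this is the frequentist long-run coverage interpretation.
D) Wrong — x̄ is observed and sits in the interval by construction.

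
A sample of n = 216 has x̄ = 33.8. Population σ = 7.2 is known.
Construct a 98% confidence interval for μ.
(32.66, 34.94)

z-interval (σ known):
z* = 2.326 for 98% confidence

Margin of error = z* · σ/√n = 2.326 · 7.2/√216 = 1.14

CI: (33.8 - 1.14, 33.8 + 1.14) = (32.66, 34.94)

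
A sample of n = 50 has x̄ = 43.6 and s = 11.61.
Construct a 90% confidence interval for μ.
(40.85, 46.35)

t-interval (σ unknown):
df = n - 1 = 49
t* = 1.677 for 90% confidence

Margin of error = t* · s/√n = 1.677 · 11.61/√50 = 2.75

CI: (40.85, 46.35)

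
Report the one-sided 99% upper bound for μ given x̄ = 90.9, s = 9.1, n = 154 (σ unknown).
μ ≤ 92.62

Upper bound (one-sided):
t* = 2.351 (one-sided for 99%)
Upper bound = x̄ + t* · s/√n = 90.9 + 2.351 · 9.1/√154 = 92.62

We are 99% confident that μ ≤ 92.62.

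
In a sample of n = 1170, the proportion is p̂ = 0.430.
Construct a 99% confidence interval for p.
(0.393, 0.467)

Proportion CI:
SE = √(p̂(1-p̂)/n) = √(0.430 · 0.570 / 1170) = 0.01447

z* = 2.576
Margin = z* · SE = 2.576 · 0.01447 = 0.0373

CI: 0.430 ± 0.0373 = (0.393, 0.467)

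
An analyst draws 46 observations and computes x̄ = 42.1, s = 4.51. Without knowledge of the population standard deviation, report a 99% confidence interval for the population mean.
(40.31, 43.89)

t-interval (σ unknown):
df = n - 1 = 45
t* = 2.690 for 99% confidence

Margin of error = t* · s/√n = 2.690 · 4.51/√46 = 1.79

CI: (40.31, 43.89)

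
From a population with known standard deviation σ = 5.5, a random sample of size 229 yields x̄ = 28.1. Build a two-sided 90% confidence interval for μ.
(27.50, 28.70)

z-interval (σ known):
z* = 1.645 for 90% confidence

Margin of error = z* · σ/√n = 1.645 · 5.5/√229 = 0.60

CI: (28.1 - 0.60, 28.1 + 0.60) = (27.50, 28.70)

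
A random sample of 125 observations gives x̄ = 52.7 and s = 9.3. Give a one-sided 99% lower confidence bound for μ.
μ ≥ 50.74

Lower bound (one-sided):
t* = 2.357 (one-sided for 99%)
Lower bound = x̄ - t* · s/√n = 52.7 - 2.357 · 9.3/√125 = 50.74

We are 99% confident that μ ≥ 50.74.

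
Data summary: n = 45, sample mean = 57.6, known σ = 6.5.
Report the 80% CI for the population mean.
(56.36, 58.84)

z-interval (σ known):
z* = 1.282 for 80% confidence

Margin of error = z* · σ/√n = 1.282 · 6.5/√45 = 1.24

CI: (57.6 - 1.24, 57.6 + 1.24) = (56.36, 58.84)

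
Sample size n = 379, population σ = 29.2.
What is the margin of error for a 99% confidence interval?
Margin of error = 3.86

Margin of error = z* · σ/√n
= 2.576 · 29.2/√379
= 2.576 · 29.2/19.4679
= 3.86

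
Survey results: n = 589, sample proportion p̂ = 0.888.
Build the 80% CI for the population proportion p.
(0.871, 0.905)

Proportion CI:
SE = √(p̂(1-p̂)/n) = √(0.888 · 0.112 / 589) = 0.01299

z* = 1.282
Margin = z* · SE = 1.282 · 0.01299 = 0.0167

CI: 0.888 ± 0.0167 = (0.871, 0.905)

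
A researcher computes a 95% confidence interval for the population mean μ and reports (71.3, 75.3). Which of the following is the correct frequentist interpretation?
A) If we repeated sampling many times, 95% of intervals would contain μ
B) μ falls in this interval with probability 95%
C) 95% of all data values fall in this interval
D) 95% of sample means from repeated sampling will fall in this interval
A

A) Correct — this is the frequentist long-run coverage interpretation.
B) Wrong — μ is fixed; the randomness lives in the interval, not in μ.
C) Wrong — a CI is about the parameter μ, not individual data values.
D) Wrong — coverage applies to intervals containing μ, not to future x̄ values.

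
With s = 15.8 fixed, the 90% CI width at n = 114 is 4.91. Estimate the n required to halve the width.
n ≈ 456

CI width ∝ 1/√n
To reduce width by factor 2, need √n to grow by 2 → need 2² = 4 times as many samples.

Current: n = 114, width = 4.91
New: n = 456, width ≈ 2.44

Width reduced by factor of 4.91/2.44 = 2.01.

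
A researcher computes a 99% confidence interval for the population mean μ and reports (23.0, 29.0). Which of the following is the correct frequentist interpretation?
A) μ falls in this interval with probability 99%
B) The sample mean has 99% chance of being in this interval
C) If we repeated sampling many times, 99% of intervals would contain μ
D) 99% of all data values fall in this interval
C

A) Wrong — μ is fixed; the randomness lives in the interval, not in μ.
B) Wrong — x̄ is observed and sits in the interval by construction.
C) Correct — this is the frequentist long-run coverage interpretation.
D) Wrong — a CI is about the parameter μ, not individual data values.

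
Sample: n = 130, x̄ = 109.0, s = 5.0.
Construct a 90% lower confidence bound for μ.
μ ≥ 108.44

Lower bound (one-sided):
t* = 1.288 (one-sided for 90%)
Lower bound = x̄ - t* · s/√n = 109.0 - 1.288 · 5.0/√130 = 108.44

We are 90% confident that μ ≥ 108.44.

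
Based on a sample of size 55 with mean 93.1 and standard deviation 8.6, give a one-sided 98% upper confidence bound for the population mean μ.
μ ≤ 95.54

Upper bound (one-sided):
t* = 2.105 (one-sided for 98%)
Upper bound = x̄ + t* · s/√n = 93.1 + 2.105 · 8.6/√55 = 95.54

We are 98% confident that μ ≤ 95.54.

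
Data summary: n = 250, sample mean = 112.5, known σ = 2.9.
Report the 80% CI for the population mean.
(112.26, 112.74)

z-interval (σ known):
z* = 1.282 for 80% confidence

Margin of error = z* · σ/√n = 1.282 · 2.9/√250 = 0.24

CI: (112.5 - 0.24, 112.5 + 0.24) = (112.26, 112.74)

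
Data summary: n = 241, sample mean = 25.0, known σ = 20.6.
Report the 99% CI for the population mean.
(21.58, 28.42)

z-interval (σ known):
z* = 2.576 for 99% confidence

Margin of error = z* · σ/√n = 2.576 · 20.6/√241 = 3.42

CI: (25.0 - 3.42, 25.0 + 3.42) = (21.58, 28.42)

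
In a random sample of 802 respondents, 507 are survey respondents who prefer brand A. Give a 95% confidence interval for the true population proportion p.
(0.599, 0.666)

Proportion CI:
p̂ = 507/802 = 0.63217
SE = √(p̂(1-p̂)/n) = √(0.63217 · 0.36783 / 802) = 0.01703

z* = 1.960
Margin = z* · SE = 1.960 · 0.01703 = 0.0334

CI: 0.63217 ± 0.0334 = (0.599, 0.666)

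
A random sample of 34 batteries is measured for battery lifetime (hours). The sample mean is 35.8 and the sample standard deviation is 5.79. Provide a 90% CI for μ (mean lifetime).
(34.12, 37.48)

t-interval (σ unknown):
df = n - 1 = 33
t* = 1.692 for 90% confidence

Margin of error = t* · s/√n = 1.692 · 5.79/√34 = 1.68

CI: (34.12, 37.48)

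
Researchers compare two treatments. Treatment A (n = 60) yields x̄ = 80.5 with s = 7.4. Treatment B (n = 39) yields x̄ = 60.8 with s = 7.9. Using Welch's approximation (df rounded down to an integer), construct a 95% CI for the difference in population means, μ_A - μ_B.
(16.54, 22.86)

Difference: x̄₁ - x̄₂ = 19.70
SE = √(s₁²/n₁ + s₂²/n₂) = √(7.4²/60 + 7.9²/39) = 1.5852
df = 77.47 → 77 (Welch–Satterthwaite, rounded down)
t* = 1.991

CI: 19.70 ± 1.991 · 1.5852 = 19.70 ± 3.16 = (16.54, 22.86)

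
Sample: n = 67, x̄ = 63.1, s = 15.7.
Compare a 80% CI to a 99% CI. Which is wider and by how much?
99% CI is wider by 5.20

df = 66
80% CI: t* = 1.295, (60.62, 65.58), width = 2 · t* · s/√n = 4.97
99% CI: t* = 2.652, (58.01, 68.19), width = 2 · t* · s/√n = 10.17

The 99% CI is wider by 10.17 - 4.97 = 5.20.
Higher confidence requires a wider interval.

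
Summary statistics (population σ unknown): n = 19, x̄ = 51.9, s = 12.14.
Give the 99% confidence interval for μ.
(43.88, 59.92)

t-interval (σ unknown):
df = n - 1 = 18
t* = 2.878 for 99% confidence

Margin of error = t* · s/√n = 2.878 · 12.14/√19 = 8.02

CI: (43.88, 59.92)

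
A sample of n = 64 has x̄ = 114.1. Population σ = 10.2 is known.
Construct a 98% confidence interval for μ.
(111.13, 117.07)

z-interval (σ known):
z* = 2.326 for 98% confidence

Margin of error = z* · σ/√n = 2.326 · 10.2/√64 = 2.97

CI: (114.1 - 2.97, 114.1 + 2.97) = (111.13, 117.07)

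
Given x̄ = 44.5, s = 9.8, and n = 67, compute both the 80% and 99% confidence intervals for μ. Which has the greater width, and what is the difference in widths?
99% CI is wider by 3.25

df = 66
80% CI: t* = 1.295, (42.95, 46.05), width = 2 · t* · s/√n = 3.10
99% CI: t* = 2.652, (41.32, 47.68), width = 2 · t* · s/√n = 6.35

The 99% CI is wider by 6.35 - 3.10 = 3.25.
Higher confidence requires a wider interval.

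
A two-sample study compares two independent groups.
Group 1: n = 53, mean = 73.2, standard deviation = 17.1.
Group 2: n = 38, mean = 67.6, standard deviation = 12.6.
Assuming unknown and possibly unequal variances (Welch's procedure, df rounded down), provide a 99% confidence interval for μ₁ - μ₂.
(-2.60, 13.80)

Difference: x̄₁ - x̄₂ = 5.60
SE = √(s₁²/n₁ + s₂²/n₂) = √(17.1²/53 + 12.6²/38) = 3.1137
df = 88.92 → 88 (Welch–Satterthwaite, rounded down)
t* = 2.633

CI: 5.60 ± 2.633 · 3.1137 = 5.60 ± 8.20 = (-2.60, 13.80)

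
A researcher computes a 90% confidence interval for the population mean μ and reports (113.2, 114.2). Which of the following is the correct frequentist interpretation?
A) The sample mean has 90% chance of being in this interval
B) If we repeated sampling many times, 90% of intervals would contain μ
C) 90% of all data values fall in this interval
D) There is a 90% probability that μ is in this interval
B

A) Wrong — x̄ is observed and sits in the interval by construction.
B) Correct — this is the frequentist long-run coverage interpretation.
C) Wrong — a CI is about the parameter μ, not individual data values.
D) Wrong — μ is fixed; the randomness lives in the interval, not in μ.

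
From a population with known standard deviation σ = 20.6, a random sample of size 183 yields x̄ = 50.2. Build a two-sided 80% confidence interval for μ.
(48.25, 52.15)

z-interval (σ known):
z* = 1.282 for 80% confidence

Margin of error = z* · σ/√n = 1.282 · 20.6/√183 = 1.95

CI: (50.2 - 1.95, 50.2 + 1.95) = (48.25, 52.15)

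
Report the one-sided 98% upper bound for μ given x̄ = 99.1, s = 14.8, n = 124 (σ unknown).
μ ≤ 101.86

Upper bound (one-sided):
t* = 2.076 (one-sided for 98%)
Upper bound = x̄ + t* · s/√n = 99.1 + 2.076 · 14.8/√124 = 101.86

We are 98% confident that μ ≤ 101.86.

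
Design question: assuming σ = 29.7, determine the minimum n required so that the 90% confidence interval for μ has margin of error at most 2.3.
n ≥ 452

For margin E ≤ 2.3:
n ≥ (z* · σ / E)²
n ≥ (1.645 · 29.7 / 2.3)²
n ≥ 451.22

Minimum n = 452 (rounding up)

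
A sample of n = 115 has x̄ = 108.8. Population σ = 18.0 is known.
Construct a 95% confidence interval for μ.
(105.51, 112.09)

z-interval (σ known):
z* = 1.960 for 95% confidence

Margin of error = z* · σ/√n = 1.960 · 18.0/√115 = 3.29

CI: (108.8 - 3.29, 108.8 + 3.29) = (105.51, 112.09)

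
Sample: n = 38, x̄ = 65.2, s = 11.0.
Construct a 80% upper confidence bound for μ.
μ ≤ 66.72

Upper bound (one-sided):
t* = 0.851 (one-sided for 80%)
Upper bound = x̄ + t* · s/√n = 65.2 + 0.851 · 11.0/√38 = 66.72

We are 80% confident that μ ≤ 66.72.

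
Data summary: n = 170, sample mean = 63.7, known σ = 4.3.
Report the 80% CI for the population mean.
(63.28, 64.12)

z-interval (σ known):
z* = 1.282 for 80% confidence

Margin of error = z* · σ/√n = 1.282 · 4.3/√170 = 0.42

CI: (63.7 - 0.42, 63.7 + 0.42) = (63.28, 64.12)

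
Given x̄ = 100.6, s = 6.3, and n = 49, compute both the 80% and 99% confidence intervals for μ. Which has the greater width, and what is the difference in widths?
99% CI is wider by 2.49

df = 48
80% CI: t* = 1.299, (99.43, 101.77), width = 2 · t* · s/√n = 2.34
99% CI: t* = 2.682, (98.19, 103.01), width = 2 · t* · s/√n = 4.83

The 99% CI is wider by 4.83 - 2.34 = 2.49.
Higher confidence requires a wider interval.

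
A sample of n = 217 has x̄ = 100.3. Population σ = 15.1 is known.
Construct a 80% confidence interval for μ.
(98.99, 101.61)

z-interval (σ known):
z* = 1.282 for 80% confidence

Margin of error = z* · σ/√n = 1.282 · 15.1/√217 = 1.31

CI: (100.3 - 1.31, 100.3 + 1.31) = (98.99, 101.61)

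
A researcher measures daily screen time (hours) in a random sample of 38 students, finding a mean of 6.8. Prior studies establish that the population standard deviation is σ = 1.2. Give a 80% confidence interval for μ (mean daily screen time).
(6.55, 7.05)

z-interval (σ known):
z* = 1.282 for 80% confidence

Margin of error = z* · σ/√n = 1.282 · 1.2/√38 = 0.25

CI: (6.8 - 0.25, 6.8 + 0.25) = (6.55, 7.05)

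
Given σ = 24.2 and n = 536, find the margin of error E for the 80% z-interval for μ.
Margin of error = 1.34

Margin of error = z* · σ/√n
= 1.282 · 24.2/√536
= 1.282 · 24.2/23.1517
= 1.34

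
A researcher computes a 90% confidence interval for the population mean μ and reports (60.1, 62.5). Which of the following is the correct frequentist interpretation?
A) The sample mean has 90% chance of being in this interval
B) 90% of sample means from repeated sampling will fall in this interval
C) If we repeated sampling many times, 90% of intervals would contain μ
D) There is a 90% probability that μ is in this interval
C

A) Wrong — x̄ is observed and sits in the interval by construction.
B) Wrong — coverage applies to intervals containing μ, not to future x̄ values.
C) Correct — this is the frequentist long-run coverage interpretation.
D) Wrong — μ is fixed; the randomness lives in the interval, not in μ.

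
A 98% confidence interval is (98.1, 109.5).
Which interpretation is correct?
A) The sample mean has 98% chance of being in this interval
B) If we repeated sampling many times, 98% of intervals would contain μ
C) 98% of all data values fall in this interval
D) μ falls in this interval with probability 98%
B

A) Wrong — x̄ is observed and sits in the interval by construction.
B) Correct — this is the frequentist long-run coverage interpretation.
C) Wrong — a CI is about the parameter μ, not individual data values.
D) Wrong — μ is fixed; the randomness lives in the interval, not in μ.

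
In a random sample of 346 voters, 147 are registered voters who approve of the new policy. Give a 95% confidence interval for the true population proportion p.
(0.373, 0.477)

Proportion CI:
p̂ = 147/346 = 0.42486
SE = √(p̂(1-p̂)/n) = √(0.42486 · 0.57514 / 346) = 0.02657

z* = 1.960
Margin = z* · SE = 1.960 · 0.02657 = 0.0521

CI: 0.42486 ± 0.0521 = (0.373, 0.477)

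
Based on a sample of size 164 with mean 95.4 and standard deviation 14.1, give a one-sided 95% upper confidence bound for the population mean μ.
μ ≤ 97.22

Upper bound (one-sided):
t* = 1.654 (one-sided for 95%)
Upper bound = x̄ + t* · s/√n = 95.4 + 1.654 · 14.1/√164 = 97.22

We are 95% confident that μ ≤ 97.22.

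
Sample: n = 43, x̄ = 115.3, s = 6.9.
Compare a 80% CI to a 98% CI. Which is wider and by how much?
98% CI is wider by 2.35

df = 42
80% CI: t* = 1.302, (113.93, 116.67), width = 2 · t* · s/√n = 2.74
98% CI: t* = 2.418, (112.76, 117.84), width = 2 · t* · s/√n = 5.09

The 98% CI is wider by 5.09 - 2.74 = 2.35.
Higher confidence requires a wider interval.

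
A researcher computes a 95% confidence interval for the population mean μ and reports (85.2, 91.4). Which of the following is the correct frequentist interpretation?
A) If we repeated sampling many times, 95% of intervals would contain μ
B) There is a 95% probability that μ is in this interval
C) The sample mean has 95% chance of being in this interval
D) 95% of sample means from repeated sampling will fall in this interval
A

A) Correct — this is the frequentist long-run coverage interpretation.
B) Wrong — μ is fixed; the randomness lives in the interval, not in μ.
C) Wrong — x̄ is observed and sits in the interval by construction.
D) Wrong — coverage applies to intervals containing μ, not to future x̄ values.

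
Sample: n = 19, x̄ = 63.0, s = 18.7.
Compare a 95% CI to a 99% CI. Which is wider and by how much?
99% CI is wider by 6.66

df = 18
95% CI: t* = 2.101, (53.99, 72.01), width = 2 · t* · s/√n = 18.03
99% CI: t* = 2.878, (50.65, 75.35), width = 2 · t* · s/√n = 24.69

The 99% CI is wider by 24.69 - 18.03 = 6.66.
Higher confidence requires a wider interval.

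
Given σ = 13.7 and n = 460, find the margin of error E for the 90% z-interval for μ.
Margin of error = 1.05

Margin of error = z* · σ/√n
= 1.645 · 13.7/√460
= 1.645 · 13.7/21.4476
= 1.05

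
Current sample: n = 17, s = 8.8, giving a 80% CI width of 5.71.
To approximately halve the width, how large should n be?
n ≈ 68

CI width ∝ 1/√n
To reduce width by factor 2, need √n to grow by 2 → need 2² = 4 times as many samples.

Current: n = 17, width = 5.71
New: n = 68, width ≈ 2.76

Width reduced by factor of 5.71/2.76 = 2.07.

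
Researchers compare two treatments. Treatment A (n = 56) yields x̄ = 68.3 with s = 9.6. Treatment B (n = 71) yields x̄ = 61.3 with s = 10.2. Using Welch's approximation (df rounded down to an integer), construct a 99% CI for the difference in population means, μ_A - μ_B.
(2.38, 11.62)

Difference: x̄₁ - x̄₂ = 7.00
SE = √(s₁²/n₁ + s₂²/n₂) = √(9.6²/56 + 10.2²/71) = 1.7638
df = 121.11 → 121 (Welch–Satterthwaite, rounded down)
t* = 2.617

CI: 7.00 ± 2.617 · 1.7638 = 7.00 ± 4.62 = (2.38, 11.62)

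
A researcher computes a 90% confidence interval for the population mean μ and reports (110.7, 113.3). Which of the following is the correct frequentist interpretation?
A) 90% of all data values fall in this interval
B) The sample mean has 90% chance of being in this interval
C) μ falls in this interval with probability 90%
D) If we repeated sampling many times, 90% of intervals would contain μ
D

A) Wrong — a CI is about the parameter μ, not individual data values.
B) Wrong — x̄ is observed and sits in the interval by construction.
C) Wrong — μ is fixed; the randomness lives in the interval, not in μ.
D) Correct — this is the frequentist long-run coverage interpretation.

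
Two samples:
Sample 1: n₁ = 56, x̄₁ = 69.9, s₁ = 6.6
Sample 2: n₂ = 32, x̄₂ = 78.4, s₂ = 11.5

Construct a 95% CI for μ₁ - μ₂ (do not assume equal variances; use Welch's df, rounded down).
(-12.97, -4.03)

Difference: x̄₁ - x̄₂ = -8.50
SE = √(s₁²/n₁ + s₂²/n₂) = √(6.6²/56 + 11.5²/32) = 2.2160
df = 42.91 → 42 (Welch–Satterthwaite, rounded down)
t* = 2.018

CI: -8.50 ± 2.018 · 2.2160 = -8.50 ± 4.47 = (-12.97, -4.03)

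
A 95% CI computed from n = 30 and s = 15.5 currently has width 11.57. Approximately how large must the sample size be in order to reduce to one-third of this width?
n ≈ 270

CI width ∝ 1/√n
To reduce width by factor 3, need √n to grow by 3 → need 3² = 9 times as many samples.

Current: n = 30, width = 11.57
New: n = 270, width ≈ 3.71

Width reduced by factor of 11.57/3.71 = 3.12.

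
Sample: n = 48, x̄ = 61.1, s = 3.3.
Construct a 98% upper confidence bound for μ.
μ ≤ 62.11

Upper bound (one-sided):
t* = 2.112 (one-sided for 98%)
Upper bound = x̄ + t* · s/√n = 61.1 + 2.112 · 3.3/√48 = 62.11

We are 98% confident that μ ≤ 62.11.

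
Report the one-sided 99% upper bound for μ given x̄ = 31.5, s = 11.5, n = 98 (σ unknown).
μ ≤ 34.25

Upper bound (one-sided):
t* = 2.365 (one-sided for 99%)
Upper bound = x̄ + t* · s/√n = 31.5 + 2.365 · 11.5/√98 = 34.25

We are 99% confident that μ ≤ 34.25.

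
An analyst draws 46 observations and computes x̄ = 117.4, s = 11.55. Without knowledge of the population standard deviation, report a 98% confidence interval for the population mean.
(113.29, 121.51)

t-interval (σ unknown):
df = n - 1 = 45
t* = 2.412 for 98% confidence

Margin of error = t* · s/√n = 2.412 · 11.55/√46 = 4.11

CI: (113.29, 121.51)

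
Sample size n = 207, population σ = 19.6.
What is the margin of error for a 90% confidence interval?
Margin of error = 2.24

Margin of error = z* · σ/√n
= 1.645 · 19.6/√207
= 1.645 · 19.6/14.3875
= 2.24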